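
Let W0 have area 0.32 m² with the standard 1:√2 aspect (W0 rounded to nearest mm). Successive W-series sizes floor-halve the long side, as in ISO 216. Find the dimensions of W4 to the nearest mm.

119 × 168 mm

Let W0's short side be w mm. w · w√2 = 0.32 m² = 320,000 mm², so w ≈ 475.7 mm and w√2 ≈ 672.7 mm → W0 = 476 × 673 mm.
W1: ⌊673/2⌋ × 476 = 336 × 476 mm
W2: ⌊476/2⌋ × 336 = 238 × 336 mm
W3: ⌊336/2⌋ × 238 = 168 × 238 mm
W4: ⌊238/2⌋ × 168 = 119 × 168 mm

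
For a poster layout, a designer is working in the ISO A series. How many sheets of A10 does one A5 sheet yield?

A5 = 148 × 210 mm; A10 = 26 × 37 mm.
Each halving step doubles the count; 5 steps from A5 to A10.
2^5 = 32.

32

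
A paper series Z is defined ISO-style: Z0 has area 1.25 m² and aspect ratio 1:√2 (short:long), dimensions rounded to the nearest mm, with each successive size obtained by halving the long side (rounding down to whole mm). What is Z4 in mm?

235 × 332 mm

Let Z0's short side be w mm. w · w√2 = 1.25 m² = 1,250,000 mm², so w ≈ 940.2 mm and w√2 ≈ 1329.6 mm → Z0 = 940 × 1330 mm.
Z1: ⌊1330/2⌋ × 940 = 665 × 940 mm
Z2: ⌊940/2⌋ × 665 = 470 × 665 mm
Z3: ⌊665/2⌋ × 470 = 332 × 470 mm
Z4: ⌊470/2⌋ × 332 = 235 × 332 mm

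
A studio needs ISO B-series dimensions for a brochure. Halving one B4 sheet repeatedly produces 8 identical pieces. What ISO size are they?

8 = 2^3, so 3 halving steps.
B4 → B5 → … → B7 after 3 steps.

B7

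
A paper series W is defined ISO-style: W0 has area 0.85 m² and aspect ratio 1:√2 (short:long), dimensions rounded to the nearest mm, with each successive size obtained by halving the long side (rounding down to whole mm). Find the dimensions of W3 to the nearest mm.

Let W0's short side be w mm. w · w√2 = 0.85 m² = 850,000 mm², so w ≈ 775.3 mm and w√2 ≈ 1096.4 mm → W0 = 775 × 1096 mm.
W1: ⌊1096/2⌋ × 775 = 548 × 775 mm
W2: ⌊775/2⌋ × 548 = 387 × 548 mm
W3: ⌊548/2⌋ × 387 = 274 × 387 mm

274 × 387 mm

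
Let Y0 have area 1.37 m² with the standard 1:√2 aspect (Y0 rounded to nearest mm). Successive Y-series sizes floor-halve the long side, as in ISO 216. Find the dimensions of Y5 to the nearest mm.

Let Y0's short side be w mm. w · w√2 = 1.37 m² = 1,370,000 mm², so w ≈ 984.2 mm and w√2 ≈ 1391.9 mm → Y0 = 984 × 1392 mm.
Y1: ⌊1392/2⌋ × 984 = 696 × 984 mm
Y2: ⌊984/2⌋ × 696 = 492 × 696 mm
Y3: ⌊696/2⌋ × 492 = 348 × 492 mm
Y4: ⌊492/2⌋ × 348 = 246 × 348 mm
Y5: ⌊348/2⌋ × 246 = 174 × 246 mm

174 × 246 mm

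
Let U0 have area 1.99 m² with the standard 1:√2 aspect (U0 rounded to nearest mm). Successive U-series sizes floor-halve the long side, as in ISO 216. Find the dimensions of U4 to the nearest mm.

Let U0's short side be w mm. w · w√2 = 1.99 m² = 1,990,000 mm², so w ≈ 1186.2 mm and w√2 ≈ 1677.6 mm → U0 = 1186 × 1678 mm.
U1: ⌊1678/2⌋ × 1186 = 839 × 1186 mm
U2: ⌊1186/2⌋ × 839 = 593 × 839 mm
U3: ⌊839/2⌋ × 593 = 419 × 593 mm
U4: ⌊593/2⌋ × 419 = 296 × 419 mm

296 × 419 mm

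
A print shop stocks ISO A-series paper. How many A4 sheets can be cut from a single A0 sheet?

Each ISO step halves the sheet: 1 × A0 → 2 × A1 → 4 × A2 → 8 × A3 → …
From A0 to A4 is 4 halving steps: 2^4 = 16.

16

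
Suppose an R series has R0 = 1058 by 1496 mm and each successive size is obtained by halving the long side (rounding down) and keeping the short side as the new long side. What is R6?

R1 = 748 × 1058 mm (from R0 by 1 halving).
R2: ⌊1058/2⌋ × 748 = 529 × 748 mm
R3: ⌊748/2⌋ × 529 = 374 × 529 mm
R4: ⌊529/2⌋ × 374 = 264 × 374 mm
R5: ⌊374/2⌋ × 264 = 187 × 264 mm
R6: ⌊264/2⌋ × 187 = 132 × 187 mm

132 × 187 mm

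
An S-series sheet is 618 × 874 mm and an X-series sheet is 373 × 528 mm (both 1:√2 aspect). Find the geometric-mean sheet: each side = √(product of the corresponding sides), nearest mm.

Short side: √(618 · 373) = √230514 ≈ 480.1 → 480 mm
Long side: √(874 · 528) = √461472 ≈ 679.3 → 679 mm

480 × 679 mm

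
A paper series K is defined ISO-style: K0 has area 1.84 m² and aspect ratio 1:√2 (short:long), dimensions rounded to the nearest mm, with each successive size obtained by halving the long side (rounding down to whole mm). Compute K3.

403 × 570 mm

Let K0's short side be w mm. w · w√2 = 1.84 m² = 1,840,000 mm², so w ≈ 1140.6 mm and w√2 ≈ 1613.1 mm → K0 = 1141 × 1613 mm.
K1: ⌊1613/2⌋ × 1141 = 806 × 1141 mm
K2: ⌊1141/2⌋ × 806 = 570 × 806 mm
K3: ⌊806/2⌋ × 570 = 403 × 570 mm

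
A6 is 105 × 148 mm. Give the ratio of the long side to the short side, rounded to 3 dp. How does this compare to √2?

1.410

148 / 105 = 1.410
ISO 216 targets √2 ≈ 1.414; the -0.005 deviation is from mm rounding.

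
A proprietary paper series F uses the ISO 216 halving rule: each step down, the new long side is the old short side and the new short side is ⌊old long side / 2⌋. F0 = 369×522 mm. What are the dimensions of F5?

F1 = 261 × 369 mm (from F0 by 1 halving).
F2: ⌊369/2⌋ × 261 = 184 × 261 mm
F3: ⌊261/2⌋ × 184 = 130 × 184 mm
F4: ⌊184/2⌋ × 130 = 92 × 130 mm
F5: ⌊130/2⌋ × 92 = 65 × 92 mm

65 × 92 mm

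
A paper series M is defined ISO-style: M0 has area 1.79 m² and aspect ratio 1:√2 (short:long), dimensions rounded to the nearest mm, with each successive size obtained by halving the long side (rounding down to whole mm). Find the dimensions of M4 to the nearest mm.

Let M0's short side be w mm. w · w√2 = 1.79 m² = 1,790,000 mm², so w ≈ 1125.0 mm and w√2 ≈ 1591.1 mm → M0 = 1125 × 1591 mm.
M1: ⌊1591/2⌋ × 1125 = 795 × 1125 mm
M2: ⌊1125/2⌋ × 795 = 562 × 795 mm
M3: ⌊795/2⌋ × 562 = 397 × 562 mm
M4: ⌊562/2⌋ × 397 = 281 × 397 mm

281 × 397 mm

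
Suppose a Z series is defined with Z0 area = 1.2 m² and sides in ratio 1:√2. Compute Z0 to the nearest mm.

Let the short side be w mm. Then w · w√2 = 1.2 m² = 1,200,000 mm².
w² = 1,200,000/√2, so w ≈ 921.2 mm; long side = w√2 ≈ 1302.7 mm.

921 × 1303 mm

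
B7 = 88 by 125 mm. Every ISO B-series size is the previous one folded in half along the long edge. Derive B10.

31 × 44 mm

B8: ⌊125/2⌋ × 88 = 62 × 88 mm
B9: ⌊88/2⌋ × 62 = 44 × 62 mm
B10: ⌊62/2⌋ × 44 = 31 × 44 mm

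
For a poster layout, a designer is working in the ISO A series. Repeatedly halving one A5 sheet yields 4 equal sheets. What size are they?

4 = 2^2, so 2 halving steps.
A5 → A6 → … → A7 after 2 steps.

A7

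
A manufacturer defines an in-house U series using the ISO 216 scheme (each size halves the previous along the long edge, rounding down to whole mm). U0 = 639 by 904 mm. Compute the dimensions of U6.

U1: ⌊904/2⌋ × 639 = 452 × 639 mm
U2: ⌊639/2⌋ × 452 = 319 × 452 mm
U3: ⌊452/2⌋ × 319 = 226 × 319 mm
U4: ⌊319/2⌋ × 226 = 159 × 226 mm
U5: ⌊226/2⌋ × 159 = 113 × 159 mm
U6: ⌊159/2⌋ × 113 = 79 × 113 mm

79 × 113 mm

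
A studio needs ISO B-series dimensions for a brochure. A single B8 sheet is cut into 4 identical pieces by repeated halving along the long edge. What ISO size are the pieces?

4 = 2^2, so 2 halving steps.
B8 → B9 → … → B10 after 2 steps.

B10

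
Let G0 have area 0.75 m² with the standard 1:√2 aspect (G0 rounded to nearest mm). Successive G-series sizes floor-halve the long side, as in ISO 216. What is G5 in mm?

Let G0's short side be w mm. w · w√2 = 0.75 m² = 750,000 mm², so w ≈ 728.2 mm and w√2 ≈ 1029.9 mm → G0 = 728 × 1030 mm.
G1: ⌊1030/2⌋ × 728 = 515 × 728 mm
G2: ⌊728/2⌋ × 515 = 364 × 515 mm
G3: ⌊515/2⌋ × 364 = 257 × 364 mm
G4: ⌊364/2⌋ × 257 = 182 × 257 mm
G5: ⌊257/2⌋ × 182 = 128 × 182 mm

128 × 182 mm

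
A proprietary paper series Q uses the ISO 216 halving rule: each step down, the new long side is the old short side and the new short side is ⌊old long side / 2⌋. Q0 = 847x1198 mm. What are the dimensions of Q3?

299 × 423 mm

Q1: ⌊1198/2⌋ × 847 = 599 × 847 mm
Q2: ⌊847/2⌋ × 599 = 423 × 599 mm
Q3: ⌊599/2⌋ × 423 = 299 × 423 mm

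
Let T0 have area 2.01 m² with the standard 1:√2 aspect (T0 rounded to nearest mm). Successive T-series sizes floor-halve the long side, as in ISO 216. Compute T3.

421 × 596 mm

Let T0's short side be w mm. w · w√2 = 2.01 m² = 2,010,000 mm², so w ≈ 1192.2 mm and w√2 ≈ 1686.0 mm → T0 = 1192 × 1686 mm.
T1: ⌊1686/2⌋ × 1192 = 843 × 1192 mm
T2: ⌊1192/2⌋ × 843 = 596 × 843 mm
T3: ⌊843/2⌋ × 596 = 421 × 596 mm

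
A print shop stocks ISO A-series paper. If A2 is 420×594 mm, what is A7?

74 × 105 mm

A3: ⌊594/2⌋ × 420 = 297 × 420 mm
A4: ⌊420/2⌋ × 297 = 210 × 297 mm
A5: ⌊297/2⌋ × 210 = 148 × 210 mm
A6: ⌊210/2⌋ × 148 = 105 × 148 mm
A7: ⌊148/2⌋ × 105 = 74 × 105 mm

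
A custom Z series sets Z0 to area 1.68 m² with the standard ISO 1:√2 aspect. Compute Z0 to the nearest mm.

Let the short side be w mm. Then w · w√2 = 1.68 m² = 1,680,000 mm².
w² = 1,680,000/√2, so w ≈ 1089.9 mm; long side = w√2 ≈ 1541.4 mm.

1090 × 1541 mm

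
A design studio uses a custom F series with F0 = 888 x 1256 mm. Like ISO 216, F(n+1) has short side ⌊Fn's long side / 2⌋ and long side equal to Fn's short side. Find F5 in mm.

157 × 222 mm

F1: ⌊1256/2⌋ × 888 = 628 × 888 mm
F2: ⌊888/2⌋ × 628 = 444 × 628 mm
F3: ⌊628/2⌋ × 444 = 314 × 444 mm
F4: ⌊444/2⌋ × 314 = 222 × 314 mm
F5: ⌊314/2⌋ × 222 = 157 × 222 mm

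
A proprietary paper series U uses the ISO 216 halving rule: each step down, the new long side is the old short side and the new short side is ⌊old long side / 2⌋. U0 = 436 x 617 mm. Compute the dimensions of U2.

218 × 308 mm

U1: ⌊617/2⌋ × 436 = 308 × 436 mm
U2: ⌊436/2⌋ × 308 = 218 × 308 mm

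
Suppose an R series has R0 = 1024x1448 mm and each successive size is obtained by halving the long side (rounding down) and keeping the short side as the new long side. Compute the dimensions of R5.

R1 = 724 × 1024 mm (from R0 by 1 halving).
R2: ⌊1024/2⌋ × 724 = 512 × 724 mm
R3: ⌊724/2⌋ × 512 = 362 × 512 mm
R4: ⌊512/2⌋ × 362 = 256 × 362 mm
R5: ⌊362/2⌋ × 256 = 181 × 256 mm

181 × 256 mm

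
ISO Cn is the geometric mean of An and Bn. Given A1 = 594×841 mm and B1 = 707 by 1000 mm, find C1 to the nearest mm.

648 × 917 mm

Short side: √(594 · 707) = √419958 ≈ 648.0 → 648 mm
Long side: √(841 · 1000) = √841000 ≈ 917.1 → 917 mm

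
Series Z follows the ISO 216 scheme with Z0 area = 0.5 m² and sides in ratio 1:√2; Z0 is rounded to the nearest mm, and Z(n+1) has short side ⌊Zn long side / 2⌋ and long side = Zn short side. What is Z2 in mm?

297 × 420 mm

Let Z0's short side be w mm. w · w√2 = 0.5 m² = 500,000 mm², so w ≈ 594.6 mm and w√2 ≈ 840.9 mm → Z0 = 595 × 841 mm.
Z1: ⌊841/2⌋ × 595 = 420 × 595 mm
Z2: ⌊595/2⌋ × 420 = 297 × 420 mm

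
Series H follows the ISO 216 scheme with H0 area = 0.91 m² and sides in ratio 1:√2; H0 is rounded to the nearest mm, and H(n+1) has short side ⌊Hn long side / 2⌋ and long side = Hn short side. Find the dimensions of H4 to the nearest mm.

200 × 283 mm

Let H0's short side be w mm. w · w√2 = 0.91 m² = 910,000 mm², so w ≈ 802.2 mm and w√2 ≈ 1134.4 mm → H0 = 802 × 1134 mm.
H1: ⌊1134/2⌋ × 802 = 567 × 802 mm
H2: ⌊802/2⌋ × 567 = 401 × 567 mm
H3: ⌊567/2⌋ × 401 = 283 × 401 mm
H4: ⌊401/2⌋ × 283 = 200 × 283 mm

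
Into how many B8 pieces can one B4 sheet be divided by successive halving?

16

B4 = 250 × 353 mm; B8 = 62 × 88 mm.
Each halving step doubles the count; 4 steps from B4 to B8.
2^4 = 16.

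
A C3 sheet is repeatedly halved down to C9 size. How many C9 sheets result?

Each ISO step halves the sheet: 1 × C3 → 2 × C4 → 4 × C5 → 8 × C6 → …
From C3 to C9 is 6 halving steps: 2^6 = 64.

64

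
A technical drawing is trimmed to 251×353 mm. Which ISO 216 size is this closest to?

Aspect ratio 353/251 ≈ 1.406 — close to the ISO √2 ≈ 1.414.
In the B-series (B0 = 1000 × 1414 mm): B4 = 250 × 353 mm.
Off by 1 mm total — nearest standard size.

B4 (250 × 353 mm)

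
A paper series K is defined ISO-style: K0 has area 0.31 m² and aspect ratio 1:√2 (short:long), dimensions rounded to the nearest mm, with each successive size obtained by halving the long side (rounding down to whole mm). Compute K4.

Let K0's short side be w mm. w · w√2 = 0.31 m² = 310,000 mm², so w ≈ 468.2 mm and w√2 ≈ 662.1 mm → K0 = 468 × 662 mm.
K1: ⌊662/2⌋ × 468 = 331 × 468 mm
K2: ⌊468/2⌋ × 331 = 234 × 331 mm
K3: ⌊331/2⌋ × 234 = 165 × 234 mm
K4: ⌊234/2⌋ × 165 = 117 × 165 mm

117 × 165 mm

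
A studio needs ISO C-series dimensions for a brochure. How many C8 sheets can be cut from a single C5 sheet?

8

C5 = 162 × 229 mm; C8 = 57 × 81 mm.
Each halving step doubles the count; 3 steps from C5 to C8.
2^3 = 8.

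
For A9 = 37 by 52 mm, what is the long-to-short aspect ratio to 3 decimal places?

52 / 37 = 1.405
ISO 216 targets √2 ≈ 1.414; the -0.009 deviation is from mm rounding.

1.405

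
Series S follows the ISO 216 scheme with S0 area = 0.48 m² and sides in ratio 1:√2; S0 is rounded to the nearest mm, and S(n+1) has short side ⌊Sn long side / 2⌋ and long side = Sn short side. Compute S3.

206 × 291 mm

Let S0's short side be w mm. w · w√2 = 0.48 m² = 480,000 mm², so w ≈ 582.6 mm and w√2 ≈ 823.9 mm → S0 = 583 × 824 mm.
S1: ⌊824/2⌋ × 583 = 412 × 583 mm
S2: ⌊583/2⌋ × 412 = 291 × 412 mm
S3: ⌊412/2⌋ × 291 = 206 × 291 mm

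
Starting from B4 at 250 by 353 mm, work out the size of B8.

B5: ⌊353/2⌋ × 250 = 176 × 250 mm
B6: ⌊250/2⌋ × 176 = 125 × 176 mm
B7: ⌊176/2⌋ × 125 = 88 × 125 mm
B8: ⌊125/2⌋ × 88 = 62 × 88 mm

62 × 88 mm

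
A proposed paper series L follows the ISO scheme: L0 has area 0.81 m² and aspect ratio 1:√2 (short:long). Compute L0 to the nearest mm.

757 × 1070 mm

Let the short side be w mm. Then w · w√2 = 0.81 m² = 810,000 mm².
w² = 810,000/√2, so w ≈ 756.8 mm; long side = w√2 ≈ 1070.3 mm.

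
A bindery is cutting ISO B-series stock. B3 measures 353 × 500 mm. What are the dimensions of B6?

B4: ⌊500/2⌋ × 353 = 250 × 353 mm
B5: ⌊353/2⌋ × 250 = 176 × 250 mm
B6: ⌊250/2⌋ × 176 = 125 × 176 mm

125 × 176 mm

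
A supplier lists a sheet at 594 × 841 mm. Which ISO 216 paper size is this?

A1 (594 × 841 mm)

Aspect ratio 841/594 ≈ 1.416 — close to the ISO √2 ≈ 1.414.
In the A-series (A0 area = 1 m²): A1 = 594 × 841 mm.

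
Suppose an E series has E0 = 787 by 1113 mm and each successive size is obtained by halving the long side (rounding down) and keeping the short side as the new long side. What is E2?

393 × 556 mm

E1: ⌊1113/2⌋ × 787 = 556 × 787 mm
E2: ⌊787/2⌋ × 556 = 393 × 556 mm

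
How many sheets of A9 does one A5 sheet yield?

Each ISO step halves the sheet: 1 × A5 → 2 × A6 → 4 × A7 → 8 × A8 → …
From A5 to A9 is 4 halving steps: 2^4 = 16.

16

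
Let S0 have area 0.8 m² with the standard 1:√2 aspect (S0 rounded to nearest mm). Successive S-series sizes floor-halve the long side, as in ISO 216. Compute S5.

Let S0's short side be w mm. w · w√2 = 0.8 m² = 800,000 mm², so w ≈ 752.1 mm and w√2 ≈ 1063.7 mm → S0 = 752 × 1064 mm.
S1: ⌊1064/2⌋ × 752 = 532 × 752 mm
S2: ⌊752/2⌋ × 532 = 376 × 532 mm
S3: ⌊532/2⌋ × 376 = 266 × 376 mm
S4: ⌊376/2⌋ × 266 = 188 × 266 mm
S5: ⌊266/2⌋ × 188 = 133 × 188 mm

133 × 188 mm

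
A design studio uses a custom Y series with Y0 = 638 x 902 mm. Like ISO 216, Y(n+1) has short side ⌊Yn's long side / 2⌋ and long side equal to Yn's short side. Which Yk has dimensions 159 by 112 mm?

Y0: 638 × 902 mm
Y1: 451 × 638 mm
Y2: 319 × 451 mm
Y3: 225 × 319 mm
Y4: 159 × 225 mm
Y5: 112 × 159 mm
Y6: 79 × 112 mm
→ matches Y5.

Y5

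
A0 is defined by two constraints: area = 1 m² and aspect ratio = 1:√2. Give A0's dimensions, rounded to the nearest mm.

841 × 1189 mm

Let the short side be w mm. Then the long side is w√2 and w · w√2 = 10⁶ mm².
w² = 10⁶/√2, so w = 1000 / 2^(1/4) ≈ 840.9 mm; long side = 1000 · 2^(1/4) ≈ 1189.2 mm.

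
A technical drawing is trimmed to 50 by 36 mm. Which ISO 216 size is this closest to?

Aspect ratio 50/36 ≈ 1.389 (ISO target is √2 ≈ 1.414).
In the A-series (A0 area = 1 m²): A9 = 37 × 52 mm.
Off by 3 mm total — nearest standard size.

A9 (37 × 52 mm)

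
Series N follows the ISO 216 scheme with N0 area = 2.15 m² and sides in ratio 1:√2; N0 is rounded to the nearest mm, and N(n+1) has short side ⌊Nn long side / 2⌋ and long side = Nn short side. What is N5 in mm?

Let N0's short side be w mm. w · w√2 = 2.15 m² = 2,150,000 mm², so w ≈ 1233.0 mm and w√2 ≈ 1743.7 mm → N0 = 1233 × 1744 mm.
N1: ⌊1744/2⌋ × 1233 = 872 × 1233 mm
N2: ⌊1233/2⌋ × 872 = 616 × 872 mm
N3: ⌊872/2⌋ × 616 = 436 × 616 mm
N4: ⌊616/2⌋ × 436 = 308 × 436 mm
N5: ⌊436/2⌋ × 308 = 218 × 308 mm

218 × 308 mm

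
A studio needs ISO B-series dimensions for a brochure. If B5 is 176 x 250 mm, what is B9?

B6: ⌊250/2⌋ × 176 = 125 × 176 mm
B7: ⌊176/2⌋ × 125 = 88 × 125 mm
B8: ⌊125/2⌋ × 88 = 62 × 88 mm
B9: ⌊88/2⌋ × 62 = 44 × 62 mm

44 × 62 mm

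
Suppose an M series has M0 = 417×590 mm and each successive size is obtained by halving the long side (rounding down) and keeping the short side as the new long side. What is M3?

M1: ⌊590/2⌋ × 417 = 295 × 417 mm
M2: ⌊417/2⌋ × 295 = 208 × 295 mm
M3: ⌊295/2⌋ × 208 = 147 × 208 mm

147 × 208 mm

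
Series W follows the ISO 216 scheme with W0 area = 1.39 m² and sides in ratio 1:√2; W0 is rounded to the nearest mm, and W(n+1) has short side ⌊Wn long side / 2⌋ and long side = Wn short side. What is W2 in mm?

495 × 701 mm

Let W0's short side be w mm. w · w√2 = 1.39 m² = 1,390,000 mm², so w ≈ 991.4 mm and w√2 ≈ 1402.1 mm → W0 = 991 × 1402 mm.
W1: ⌊1402/2⌋ × 991 = 701 × 991 mm
W2: ⌊991/2⌋ × 701 = 495 × 701 mm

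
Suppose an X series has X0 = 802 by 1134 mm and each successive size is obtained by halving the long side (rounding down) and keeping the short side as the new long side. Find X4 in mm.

X1: ⌊1134/2⌋ × 802 = 567 × 802 mm
X2: ⌊802/2⌋ × 567 = 401 × 567 mm
X3: ⌊567/2⌋ × 401 = 283 × 401 mm
X4: ⌊401/2⌋ × 283 = 200 × 283 mm

200 × 283 mm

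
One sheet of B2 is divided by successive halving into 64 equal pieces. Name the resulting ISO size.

B8

64 = 2^6, so 6 halving steps.
B2 → B3 → … → B8 after 6 steps.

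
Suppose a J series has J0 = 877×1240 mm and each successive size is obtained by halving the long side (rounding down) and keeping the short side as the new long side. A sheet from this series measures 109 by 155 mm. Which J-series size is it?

J0: 877 × 1240 mm
J1: 620 × 877 mm
J2: 438 × 620 mm
J3: 310 × 438 mm
J4: 219 × 310 mm
J5: 155 × 219 mm
J6: 109 × 155 mm
J7: 77 × 109 mm
→ matches J6.

J6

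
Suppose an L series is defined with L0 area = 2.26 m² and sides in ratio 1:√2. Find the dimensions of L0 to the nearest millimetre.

1264 × 1788 mm

Let the short side be w mm. Then w · w√2 = 2.26 m² = 2,260,000 mm².
w² = 2,260,000/√2, so w ≈ 1264.1 mm; long side = w√2 ≈ 1787.8 mm.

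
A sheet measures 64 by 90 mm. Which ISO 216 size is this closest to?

B8 (62 × 88 mm)

Aspect ratio 90/64 ≈ 1.406 — close to the ISO √2 ≈ 1.414.
In the B-series (B0 = 1000 × 1414 mm): B8 = 62 × 88 mm.
Off by 4 mm total — nearest standard size.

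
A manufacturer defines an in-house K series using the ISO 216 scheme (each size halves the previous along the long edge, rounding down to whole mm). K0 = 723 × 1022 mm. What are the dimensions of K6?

K1: ⌊1022/2⌋ × 723 = 511 × 723 mm
K2: ⌊723/2⌋ × 511 = 361 × 511 mm
K3: ⌊511/2⌋ × 361 = 255 × 361 mm
K4: ⌊361/2⌋ × 255 = 180 × 255 mm
K5: ⌊255/2⌋ × 180 = 127 × 180 mm
K6: ⌊180/2⌋ × 127 = 90 × 127 mm

90 × 127 mm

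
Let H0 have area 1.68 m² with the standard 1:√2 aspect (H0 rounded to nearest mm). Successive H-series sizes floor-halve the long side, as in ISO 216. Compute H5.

192 × 272 mm

Let H0's short side be w mm. w · w√2 = 1.68 m² = 1,680,000 mm², so w ≈ 1089.9 mm and w√2 ≈ 1541.4 mm → H0 = 1090 × 1541 mm.
H1: ⌊1541/2⌋ × 1090 = 770 × 1090 mm
H2: ⌊1090/2⌋ × 770 = 545 × 770 mm
H3: ⌊770/2⌋ × 545 = 385 × 545 mm
H4: ⌊545/2⌋ × 385 = 272 × 385 mm
H5: ⌊385/2⌋ × 272 = 192 × 272 mm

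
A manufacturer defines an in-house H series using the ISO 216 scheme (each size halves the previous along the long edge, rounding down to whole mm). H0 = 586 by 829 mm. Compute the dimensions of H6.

73 × 103 mm

H1 = 414 × 586 mm (from H0 by 1 halving).
H2: ⌊586/2⌋ × 414 = 293 × 414 mm
H3: ⌊414/2⌋ × 293 = 207 × 293 mm
H4: ⌊293/2⌋ × 207 = 146 × 207 mm
H5: ⌊207/2⌋ × 146 = 103 × 146 mm
H6: ⌊146/2⌋ × 103 = 73 × 103 mm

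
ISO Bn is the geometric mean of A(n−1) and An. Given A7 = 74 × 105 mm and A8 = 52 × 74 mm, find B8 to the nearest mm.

Short side: √(74 · 52) = √3848 ≈ 62.0 → 62 mm
Long side: √(105 · 74) = √7770 ≈ 88.1 → 88 mm

62 × 88 mm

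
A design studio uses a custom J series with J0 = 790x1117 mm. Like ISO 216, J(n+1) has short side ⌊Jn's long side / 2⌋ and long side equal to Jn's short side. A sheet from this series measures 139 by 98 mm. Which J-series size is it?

J0: 790 × 1117 mm
J1: 558 × 790 mm
J2: 395 × 558 mm
J3: 279 × 395 mm
J4: 197 × 279 mm
J5: 139 × 197 mm
J6: 98 × 139 mm
J7: 69 × 98 mm
→ matches J6.

J6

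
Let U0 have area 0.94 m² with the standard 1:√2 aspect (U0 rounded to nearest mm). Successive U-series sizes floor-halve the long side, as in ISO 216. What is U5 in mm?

144 × 203 mm

Let U0's short side be w mm. w · w√2 = 0.94 m² = 940,000 mm², so w ≈ 815.3 mm and w√2 ≈ 1153.0 mm → U0 = 815 × 1153 mm.
U1: ⌊1153/2⌋ × 815 = 576 × 815 mm
U2: ⌊815/2⌋ × 576 = 407 × 576 mm
U3: ⌊576/2⌋ × 407 = 288 × 407 mm
U4: ⌊407/2⌋ × 288 = 203 × 288 mm
U5: ⌊288/2⌋ × 203 = 144 × 203 mm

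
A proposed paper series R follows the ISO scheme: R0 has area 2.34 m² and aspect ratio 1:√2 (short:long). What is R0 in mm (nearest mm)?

Let the short side be w mm. Then w · w√2 = 2.34 m² = 2,340,000 mm².
w² = 2,340,000/√2, so w ≈ 1286.3 mm; long side = w√2 ≈ 1819.1 mm.

1286 × 1819 mm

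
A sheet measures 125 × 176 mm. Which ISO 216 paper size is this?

Aspect ratio 176/125 ≈ 1.408 — close to the ISO √2 ≈ 1.414.
In the B-series (B0 = 1000 × 1414 mm): B6 = 125 × 176 mm.

B6 (125 × 176 mm)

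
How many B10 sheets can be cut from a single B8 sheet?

4

Each ISO step halves the sheet: 1 × B8 → 2 × B9 → 4 × B10
From B8 to B10 is 2 halving steps: 2^2 = 4.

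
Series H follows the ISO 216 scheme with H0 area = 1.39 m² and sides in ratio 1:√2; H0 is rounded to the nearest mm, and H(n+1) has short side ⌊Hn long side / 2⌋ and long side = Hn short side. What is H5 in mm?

175 × 247 mm

Let H0's short side be w mm. w · w√2 = 1.39 m² = 1,390,000 mm², so w ≈ 991.4 mm and w√2 ≈ 1402.1 mm → H0 = 991 × 1402 mm.
H1: ⌊1402/2⌋ × 991 = 701 × 991 mm
H2: ⌊991/2⌋ × 701 = 495 × 701 mm
H3: ⌊701/2⌋ × 495 = 350 × 495 mm
H4: ⌊495/2⌋ × 350 = 247 × 350 mm
H5: ⌊350/2⌋ × 247 = 175 × 247 mm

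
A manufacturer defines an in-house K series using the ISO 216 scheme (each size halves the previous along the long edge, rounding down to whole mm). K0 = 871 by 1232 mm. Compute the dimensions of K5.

K1: ⌊1232/2⌋ × 871 = 616 × 871 mm
K2: ⌊871/2⌋ × 616 = 435 × 616 mm
K3: ⌊616/2⌋ × 435 = 308 × 435 mm
K4: ⌊435/2⌋ × 308 = 217 × 308 mm
K5: ⌊308/2⌋ × 217 = 154 × 217 mm

154 × 217 mm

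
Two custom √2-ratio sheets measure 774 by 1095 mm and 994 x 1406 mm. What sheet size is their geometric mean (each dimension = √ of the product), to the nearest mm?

877 × 1241 mm

Short side: √(774 · 994) = √769356 ≈ 877.1 → 877 mm
Long side: √(1095 · 1406) = √1539570 ≈ 1240.8 → 1241 mm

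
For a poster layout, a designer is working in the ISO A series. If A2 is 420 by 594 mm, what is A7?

74 × 105 mm

A3: ⌊594/2⌋ × 420 = 297 × 420 mm
A4: ⌊420/2⌋ × 297 = 210 × 297 mm
A5: ⌊297/2⌋ × 210 = 148 × 210 mm
A6: ⌊210/2⌋ × 148 = 105 × 148 mm
A7: ⌊148/2⌋ × 105 = 74 × 105 mm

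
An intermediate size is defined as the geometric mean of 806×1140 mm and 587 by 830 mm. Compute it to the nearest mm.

Short side: √(806 · 587) = √473122 ≈ 687.8 → 688 mm
Long side: √(1140 · 830) = √946200 ≈ 972.7 → 973 mm

688 × 973 mm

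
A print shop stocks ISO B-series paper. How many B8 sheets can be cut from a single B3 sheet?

Each ISO step halves the sheet: 1 × B3 → 2 × B4 → 4 × B5 → 8 × B6 → …
From B3 to B8 is 5 halving steps: 2^5 = 32.

32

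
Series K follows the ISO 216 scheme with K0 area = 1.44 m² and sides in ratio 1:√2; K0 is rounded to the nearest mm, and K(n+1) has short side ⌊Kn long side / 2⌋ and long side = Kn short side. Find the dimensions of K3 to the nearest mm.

356 × 504 mm

Let K0's short side be w mm. w · w√2 = 1.44 m² = 1,440,000 mm², so w ≈ 1009.1 mm and w√2 ≈ 1427.0 mm → K0 = 1009 × 1427 mm.
K1: ⌊1427/2⌋ × 1009 = 713 × 1009 mm
K2: ⌊1009/2⌋ × 713 = 504 × 713 mm
K3: ⌊713/2⌋ × 504 = 356 × 504 mm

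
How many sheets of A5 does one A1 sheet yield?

Each ISO step halves the sheet: 1 × A1 → 2 × A2 → 4 × A3 → 8 × A4 → …
From A1 to A5 is 4 halving steps: 2^4 = 16.

16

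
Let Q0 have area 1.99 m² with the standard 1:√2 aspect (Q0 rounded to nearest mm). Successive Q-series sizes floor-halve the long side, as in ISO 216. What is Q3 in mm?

Let Q0's short side be w mm. w · w√2 = 1.99 m² = 1,990,000 mm², so w ≈ 1186.2 mm and w√2 ≈ 1677.6 mm → Q0 = 1186 × 1678 mm.
Q1: ⌊1678/2⌋ × 1186 = 839 × 1186 mm
Q2: ⌊1186/2⌋ × 839 = 593 × 839 mm
Q3: ⌊839/2⌋ × 593 = 419 × 593 mm

419 × 593 mm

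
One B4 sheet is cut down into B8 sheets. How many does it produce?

16

Each ISO step halves the sheet: 1 × B4 → 2 × B5 → 4 × B6 → 8 × B7 → …
From B4 to B8 is 4 halving steps: 2^4 = 16.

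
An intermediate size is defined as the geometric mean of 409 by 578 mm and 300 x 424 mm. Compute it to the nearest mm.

Short side: √(409 · 300) = √122700 ≈ 350.3 → 350 mm
Long side: √(578 · 424) = √245072 ≈ 495.0 → 495 mm

350 × 495 mm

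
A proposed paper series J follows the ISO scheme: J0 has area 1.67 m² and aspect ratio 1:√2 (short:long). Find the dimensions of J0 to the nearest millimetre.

1087 × 1537 mm

Let the short side be w mm. Then w · w√2 = 1.67 m² = 1,670,000 mm².
w² = 1,670,000/√2, so w ≈ 1086.7 mm; long side = w√2 ≈ 1536.8 mm.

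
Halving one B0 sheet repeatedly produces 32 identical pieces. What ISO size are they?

32 = 2^5, so 5 halving steps.
B0 → B1 → … → B5 after 5 steps.

B5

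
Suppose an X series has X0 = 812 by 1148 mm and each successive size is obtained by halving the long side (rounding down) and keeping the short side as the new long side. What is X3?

287 × 406 mm

X1: ⌊1148/2⌋ × 812 = 574 × 812 mm
X2: ⌊812/2⌋ × 574 = 406 × 574 mm
X3: ⌊574/2⌋ × 406 = 287 × 406 mm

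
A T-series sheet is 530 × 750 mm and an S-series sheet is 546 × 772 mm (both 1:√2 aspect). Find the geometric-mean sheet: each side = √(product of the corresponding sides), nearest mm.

538 × 761 mm

Short side: √(530 · 546) = √289380 ≈ 537.9 → 538 mm
Long side: √(750 · 772) = √579000 ≈ 760.9 → 761 mm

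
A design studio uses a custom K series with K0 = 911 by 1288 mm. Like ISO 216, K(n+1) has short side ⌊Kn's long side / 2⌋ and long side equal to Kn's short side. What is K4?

227 × 322 mm

K1: ⌊1288/2⌋ × 911 = 644 × 911 mm
K2: ⌊911/2⌋ × 644 = 455 × 644 mm
K3: ⌊644/2⌋ × 455 = 322 × 455 mm
K4: ⌊455/2⌋ × 322 = 227 × 322 mm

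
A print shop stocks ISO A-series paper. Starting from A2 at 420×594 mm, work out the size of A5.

A3: ⌊594/2⌋ × 420 = 297 × 420 mm
A4: ⌊420/2⌋ × 297 = 210 × 297 mm
A5: ⌊297/2⌋ × 210 = 148 × 210 mm

148 × 210 mm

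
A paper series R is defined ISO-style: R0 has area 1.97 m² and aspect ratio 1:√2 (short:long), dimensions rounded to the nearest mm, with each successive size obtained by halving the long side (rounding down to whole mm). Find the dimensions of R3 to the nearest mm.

417 × 590 mm

Let R0's short side be w mm. w · w√2 = 1.97 m² = 1,970,000 mm², so w ≈ 1180.3 mm and w√2 ≈ 1669.1 mm → R0 = 1180 × 1669 mm.
R1: ⌊1669/2⌋ × 1180 = 834 × 1180 mm
R2: ⌊1180/2⌋ × 834 = 590 × 834 mm
R3: ⌊834/2⌋ × 590 = 417 × 590 mm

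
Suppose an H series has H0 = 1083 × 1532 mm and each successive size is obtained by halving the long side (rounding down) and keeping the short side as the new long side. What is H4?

H1: ⌊1532/2⌋ × 1083 = 766 × 1083 mm
H2: ⌊1083/2⌋ × 766 = 541 × 766 mm
H3: ⌊766/2⌋ × 541 = 383 × 541 mm
H4: ⌊541/2⌋ × 383 = 270 × 383 mm

270 × 383 mm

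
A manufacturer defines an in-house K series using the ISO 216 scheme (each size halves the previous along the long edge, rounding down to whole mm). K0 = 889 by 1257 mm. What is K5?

157 × 222 mm

K1: ⌊1257/2⌋ × 889 = 628 × 889 mm
K2: ⌊889/2⌋ × 628 = 444 × 628 mm
K3: ⌊628/2⌋ × 444 = 314 × 444 mm
K4: ⌊444/2⌋ × 314 = 222 × 314 mm
K5: ⌊314/2⌋ × 222 = 157 × 222 mm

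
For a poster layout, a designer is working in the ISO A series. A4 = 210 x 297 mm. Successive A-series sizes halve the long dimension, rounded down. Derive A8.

A5: ⌊297/2⌋ × 210 = 148 × 210 mm
A6: ⌊210/2⌋ × 148 = 105 × 148 mm
A7: ⌊148/2⌋ × 105 = 74 × 105 mm
A8: ⌊105/2⌋ × 74 = 52 × 74 mm

52 × 74 mm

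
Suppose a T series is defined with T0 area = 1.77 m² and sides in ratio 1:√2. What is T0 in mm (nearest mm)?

Let the short side be w mm. Then w · w√2 = 1.77 m² = 1,770,000 mm².
w² = 1,770,000/√2, so w ≈ 1118.7 mm; long side = w√2 ≈ 1582.1 mm.

1119 × 1582 mm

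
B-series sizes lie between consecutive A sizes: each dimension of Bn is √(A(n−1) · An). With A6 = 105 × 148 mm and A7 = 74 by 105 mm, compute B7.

Short side: √(105 · 74) = √7770 ≈ 88.1 → 88 mm
Long side: √(148 · 105) = √15540 ≈ 124.7 → 125 mm

88 × 125 mm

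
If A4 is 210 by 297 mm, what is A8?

A5: ⌊297/2⌋ × 210 = 148 × 210 mm
A6: ⌊210/2⌋ × 148 = 105 × 148 mm
A7: ⌊148/2⌋ × 105 = 74 × 105 mm
A8: ⌊105/2⌋ × 74 = 52 × 74 mm

52 × 74 mm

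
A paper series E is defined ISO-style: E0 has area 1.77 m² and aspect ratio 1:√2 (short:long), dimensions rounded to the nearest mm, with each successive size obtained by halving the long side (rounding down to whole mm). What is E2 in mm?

Let E0's short side be w mm. w · w√2 = 1.77 m² = 1,770,000 mm², so w ≈ 1118.7 mm and w√2 ≈ 1582.1 mm → E0 = 1119 × 1582 mm.
E1: ⌊1582/2⌋ × 1119 = 791 × 1119 mm
E2: ⌊1119/2⌋ × 791 = 559 × 791 mm

559 × 791 mm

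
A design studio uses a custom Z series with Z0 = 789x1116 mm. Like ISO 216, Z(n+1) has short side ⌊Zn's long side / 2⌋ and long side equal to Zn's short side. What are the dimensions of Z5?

139 × 197 mm

Z1: ⌊1116/2⌋ × 789 = 558 × 789 mm
Z2: ⌊789/2⌋ × 558 = 394 × 558 mm
Z3: ⌊558/2⌋ × 394 = 279 × 394 mm
Z4: ⌊394/2⌋ × 279 = 197 × 279 mm
Z5: ⌊279/2⌋ × 197 = 139 × 197 mm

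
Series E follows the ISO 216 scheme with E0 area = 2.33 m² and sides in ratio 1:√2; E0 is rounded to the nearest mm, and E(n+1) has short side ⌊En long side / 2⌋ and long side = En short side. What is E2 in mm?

Let E0's short side be w mm. w · w√2 = 2.33 m² = 2,330,000 mm², so w ≈ 1283.6 mm and w√2 ≈ 1815.2 mm → E0 = 1284 × 1815 mm.
E1: ⌊1815/2⌋ × 1284 = 907 × 1284 mm
E2: ⌊1284/2⌋ × 907 = 642 × 907 mm

642 × 907 mm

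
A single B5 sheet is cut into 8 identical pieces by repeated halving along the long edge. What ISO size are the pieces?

8 = 2^3, so 3 halving steps.
B5 → B6 → … → B8 after 3 steps.

B8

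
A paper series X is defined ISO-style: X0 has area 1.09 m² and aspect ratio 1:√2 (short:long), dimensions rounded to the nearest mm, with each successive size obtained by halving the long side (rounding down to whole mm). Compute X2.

439 × 621 mm

Let X0's short side be w mm. w · w√2 = 1.09 m² = 1,090,000 mm², so w ≈ 877.9 mm and w√2 ≈ 1241.6 mm → X0 = 878 × 1242 mm.
X1: ⌊1242/2⌋ × 878 = 621 × 878 mm
X2: ⌊878/2⌋ × 621 = 439 × 621 mm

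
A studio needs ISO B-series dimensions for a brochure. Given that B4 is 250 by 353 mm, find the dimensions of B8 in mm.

B5: ⌊353/2⌋ × 250 = 176 × 250 mm
B6: ⌊250/2⌋ × 176 = 125 × 176 mm
B7: ⌊176/2⌋ × 125 = 88 × 125 mm
B8: ⌊125/2⌋ × 88 = 62 × 88 mm

62 × 88 mm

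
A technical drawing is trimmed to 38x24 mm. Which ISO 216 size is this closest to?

Aspect ratio 38/24 ≈ 1.583 (ISO target is √2 ≈ 1.414).
In the A-series (A0 area = 1 m²): A10 = 26 × 37 mm.
Off by 3 mm total — nearest standard size.

A10 (26 × 37 mm)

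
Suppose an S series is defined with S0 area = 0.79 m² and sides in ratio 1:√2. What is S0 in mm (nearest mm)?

747 × 1057 mm

Let the short side be w mm. Then w · w√2 = 0.79 m² = 790,000 mm².
w² = 790,000/√2, so w ≈ 747.4 mm; long side = w√2 ≈ 1057.0 mm.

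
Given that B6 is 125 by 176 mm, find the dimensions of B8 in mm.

B7: ⌊176/2⌋ × 125 = 88 × 125 mm
B8: ⌊125/2⌋ × 88 = 62 × 88 mm

62 × 88 mm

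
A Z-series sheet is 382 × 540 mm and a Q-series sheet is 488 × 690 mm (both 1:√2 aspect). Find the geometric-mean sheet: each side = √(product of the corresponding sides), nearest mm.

432 × 610 mm

Short side: √(382 · 488) = √186416 ≈ 431.8 → 432 mm
Long side: √(540 · 690) = √372600 ≈ 610.4 → 610 mm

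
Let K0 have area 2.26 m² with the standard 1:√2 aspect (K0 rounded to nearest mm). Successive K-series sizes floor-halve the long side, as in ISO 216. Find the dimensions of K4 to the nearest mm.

Let K0's short side be w mm. w · w√2 = 2.26 m² = 2,260,000 mm², so w ≈ 1264.1 mm and w√2 ≈ 1787.8 mm → K0 = 1264 × 1788 mm.
K1: ⌊1788/2⌋ × 1264 = 894 × 1264 mm
K2: ⌊1264/2⌋ × 894 = 632 × 894 mm
K3: ⌊894/2⌋ × 632 = 447 × 632 mm
K4: ⌊632/2⌋ × 447 = 316 × 447 mm

316 × 447 mm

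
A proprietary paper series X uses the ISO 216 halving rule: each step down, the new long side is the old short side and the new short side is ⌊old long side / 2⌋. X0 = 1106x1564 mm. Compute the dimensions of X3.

X1: ⌊1564/2⌋ × 1106 = 782 × 1106 mm
X2: ⌊1106/2⌋ × 782 = 553 × 782 mm
X3: ⌊782/2⌋ × 553 = 391 × 553 mm

391 × 553 mm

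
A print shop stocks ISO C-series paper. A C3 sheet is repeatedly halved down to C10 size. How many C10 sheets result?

Each ISO step halves the sheet: 1 × C3 → 2 × C4 → 4 × C5 → 8 × C6 → …
From C3 to C10 is 7 halving steps: 2^7 = 128.

128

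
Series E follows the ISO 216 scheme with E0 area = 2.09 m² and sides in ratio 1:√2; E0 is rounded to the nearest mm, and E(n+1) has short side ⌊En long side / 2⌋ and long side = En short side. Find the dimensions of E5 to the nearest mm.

214 × 304 mm

Let E0's short side be w mm. w · w√2 = 2.09 m² = 2,090,000 mm², so w ≈ 1215.7 mm and w√2 ≈ 1719.2 mm → E0 = 1216 × 1719 mm.
E1: ⌊1719/2⌋ × 1216 = 859 × 1216 mm
E2: ⌊1216/2⌋ × 859 = 608 × 859 mm
E3: ⌊859/2⌋ × 608 = 429 × 608 mm
E4: ⌊608/2⌋ × 429 = 304 × 429 mm
E5: ⌊429/2⌋ × 304 = 214 × 304 mm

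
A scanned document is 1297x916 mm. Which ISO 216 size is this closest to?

C0 (917 × 1297 mm)

Aspect ratio 1297/916 ≈ 1.416 — close to the ISO √2 ≈ 1.414.
In the C-series (envelope sizes, between A and B): C0 = 917 × 1297 mm.
Off by 1 mm total — nearest standard size.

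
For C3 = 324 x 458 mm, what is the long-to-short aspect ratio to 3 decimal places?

458 / 324 = 1.414
Matches √2 ≈ 1.414 — the ISO 216 defining ratio.

1.414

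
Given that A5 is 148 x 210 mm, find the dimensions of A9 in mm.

A6: ⌊210/2⌋ × 148 = 105 × 148 mm
A7: ⌊148/2⌋ × 105 = 74 × 105 mm
A8: ⌊105/2⌋ × 74 = 52 × 74 mm
A9: ⌊74/2⌋ × 52 = 37 × 52 mm

37 × 52 mm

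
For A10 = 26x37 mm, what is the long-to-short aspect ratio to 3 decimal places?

37 / 26 = 1.423
ISO 216 targets √2 ≈ 1.414; the +0.009 deviation is from mm rounding.

1.423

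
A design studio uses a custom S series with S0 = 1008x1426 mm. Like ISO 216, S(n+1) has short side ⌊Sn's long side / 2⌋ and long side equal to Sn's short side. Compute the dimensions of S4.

252 × 356 mm

S1: ⌊1426/2⌋ × 1008 = 713 × 1008 mm
S2: ⌊1008/2⌋ × 713 = 504 × 713 mm
S3: ⌊713/2⌋ × 504 = 356 × 504 mm
S4: ⌊504/2⌋ × 356 = 252 × 356 mm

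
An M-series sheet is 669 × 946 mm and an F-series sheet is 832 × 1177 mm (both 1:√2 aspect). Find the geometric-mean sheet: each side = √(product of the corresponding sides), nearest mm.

Short side: √(669 · 832) = √556608 ≈ 746.1 → 746 mm
Long side: √(946 · 1177) = √1113442 ≈ 1055.2 → 1055 mm

746 × 1055 mm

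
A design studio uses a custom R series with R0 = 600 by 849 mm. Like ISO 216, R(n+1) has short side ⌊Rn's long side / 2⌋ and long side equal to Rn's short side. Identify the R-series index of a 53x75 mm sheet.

R0: 600 × 849 mm
R1: 424 × 600 mm
R2: 300 × 424 mm
R3: 212 × 300 mm
R4: 150 × 212 mm
R5: 106 × 150 mm
R6: 75 × 106 mm
R7: 53 × 75 mm
R8: 37 × 53 mm
→ matches R7.

R7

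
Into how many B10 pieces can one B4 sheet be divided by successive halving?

Each ISO step halves the sheet: 1 × B4 → 2 × B5 → 4 × B6 → 8 × B7 → …
From B4 to B10 is 6 halving steps: 2^6 = 64.

64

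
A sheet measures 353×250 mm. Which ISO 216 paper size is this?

Aspect ratio 353/250 ≈ 1.412 — close to the ISO √2 ≈ 1.414.
In the B-series (B0 = 1000 × 1414 mm): B4 = 250 × 353 mm.

B4 (250 × 353 mm)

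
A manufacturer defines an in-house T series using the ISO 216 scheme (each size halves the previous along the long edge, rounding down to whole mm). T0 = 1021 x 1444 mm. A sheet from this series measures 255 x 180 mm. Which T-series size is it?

T5

T0: 1021 × 1444 mm
T1: 722 × 1021 mm
T2: 510 × 722 mm
T3: 361 × 510 mm
T4: 255 × 361 mm
T5: 180 × 255 mm
T6: 127 × 180 mm
→ matches T5.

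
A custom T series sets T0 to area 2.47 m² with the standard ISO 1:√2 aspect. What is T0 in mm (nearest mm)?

Let the short side be w mm. Then w · w√2 = 2.47 m² = 2,470,000 mm².
w² = 2,470,000/√2, so w ≈ 1321.6 mm; long side = w√2 ≈ 1869.0 mm.

1322 × 1869 mm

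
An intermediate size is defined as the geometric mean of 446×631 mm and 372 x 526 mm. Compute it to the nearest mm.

407 × 576 mm

Short side: √(446 · 372) = √165912 ≈ 407.3 → 407 mm
Long side: √(631 · 526) = √331906 ≈ 576.1 → 576 mm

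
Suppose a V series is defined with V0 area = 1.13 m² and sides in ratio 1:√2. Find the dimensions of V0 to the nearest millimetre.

894 × 1264 mm

Let the short side be w mm. Then w · w√2 = 1.13 m² = 1,130,000 mm².
w² = 1,130,000/√2, so w ≈ 893.9 mm; long side = w√2 ≈ 1264.1 mm.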